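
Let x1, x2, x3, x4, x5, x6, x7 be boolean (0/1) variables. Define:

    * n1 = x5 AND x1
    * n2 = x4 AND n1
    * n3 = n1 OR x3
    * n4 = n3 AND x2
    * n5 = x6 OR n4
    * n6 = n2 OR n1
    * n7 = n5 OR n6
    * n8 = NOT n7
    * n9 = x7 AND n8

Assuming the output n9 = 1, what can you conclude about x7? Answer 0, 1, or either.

1

n9 = x7 AND n8 must be 1, so both x7 = 1 and n8 = 1.
n8 = NOT n7 must be 1, so n7 = 0.
n7 = n5 OR n6 must be 0, so both n5 = 0 and n6 = 0.
Every assignment with n9 = 1 has x7 = 1; there are 18 such assignment(s).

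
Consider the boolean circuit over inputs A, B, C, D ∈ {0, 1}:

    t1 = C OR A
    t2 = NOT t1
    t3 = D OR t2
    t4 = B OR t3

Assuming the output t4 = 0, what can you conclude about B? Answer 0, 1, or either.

t4 = B OR t3 must be 0, so both B = 0 and t3 = 0.
t3 = D OR t2 must be 0, so both D = 0 and t2 = 0.
t2 = NOT t1 must be 0, so t1 = 1.
Every assignment with t4 = 0 has B = 0; there are 3 such assignment(s).
  A=0, B=0, C=1, D=0
  A=1, B=0, C=0, D=0
  A=1, B=0, C=1, D=0

0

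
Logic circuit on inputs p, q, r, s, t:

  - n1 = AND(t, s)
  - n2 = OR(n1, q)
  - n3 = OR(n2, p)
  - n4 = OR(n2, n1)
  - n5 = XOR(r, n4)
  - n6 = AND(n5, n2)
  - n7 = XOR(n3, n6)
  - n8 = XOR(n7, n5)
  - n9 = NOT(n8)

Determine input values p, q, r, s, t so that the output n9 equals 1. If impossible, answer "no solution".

n9 = NOT(n8) must be 1, so n8 = 0.
Check with p=1, q=0, r=1, s=1, t=0:
n1 = AND(t, s) = AND(0, 1) = 0
n2 = OR(n1, q) = OR(0, 0) = 0
n3 = OR(n2, p) = OR(0, 1) = 1
n4 = OR(n2, n1) = OR(0, 0) = 0
n5 = XOR(r, n4) = XOR(1, 0) = 1
n6 = AND(n5, n2) = AND(1, 0) = 0
n7 = XOR(n3, n6) = XOR(1, 0) = 1
n8 = XOR(n7, n5) = XOR(1, 1) = 0
n9 = NOT(n8) = NOT 0 = 1
So n9 = 1 as required.

p=1, q=0, r=1, s=1, t=0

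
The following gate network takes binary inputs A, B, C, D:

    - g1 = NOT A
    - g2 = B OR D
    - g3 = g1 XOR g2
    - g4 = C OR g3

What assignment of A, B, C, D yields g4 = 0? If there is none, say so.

g4 = C OR g3 must be 0, so both C = 0 and g3 = 0.
g3 = g1 XOR g2 must be 0, so g1 and g2 are equal.
Check with A=1 B=0 C=0 D=0:
g1 = NOT A = NOT 1 = 0
g2 = B OR D = 0 OR 0 = 0
g3 = g1 XOR g2 = 0 XOR 0 = 0
g4 = C OR g3 = 0 OR 0 = 0
So g4 = 0 as required.

A=1 B=0 C=0 D=0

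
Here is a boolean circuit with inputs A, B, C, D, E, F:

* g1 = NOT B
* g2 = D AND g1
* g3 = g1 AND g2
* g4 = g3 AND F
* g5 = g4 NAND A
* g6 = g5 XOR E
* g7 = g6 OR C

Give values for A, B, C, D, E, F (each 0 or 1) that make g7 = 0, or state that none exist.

Check with A=0, B=0, C=0, D=0, E=1, F=1:
g1 = NOT B = NOT 0 = 1
g2 = D AND g1 = 0 AND 1 = 0
g3 = g1 AND g2 = 1 AND 0 = 0
g4 = g3 AND F = 0 AND 1 = 0
g5 = g4 NAND A = 0 NAND 0 = 1
g6 = g5 XOR E = 1 XOR 1 = 0
g7 = g6 OR C = 0 OR 0 = 0
So g7 = 0 as required.

A=0, B=0, C=0, D=0, E=1, F=1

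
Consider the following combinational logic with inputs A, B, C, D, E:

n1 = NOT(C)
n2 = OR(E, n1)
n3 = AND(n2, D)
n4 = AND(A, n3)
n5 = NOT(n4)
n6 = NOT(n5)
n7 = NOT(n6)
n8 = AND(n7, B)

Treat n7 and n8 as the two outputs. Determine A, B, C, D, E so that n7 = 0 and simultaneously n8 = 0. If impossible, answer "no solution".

A=1, B=1, C=0, D=1, E=0

Check with A=1, B=1, C=0, D=1, E=0:
n1 = NOT(C) = NOT 0 = 1
n2 = OR(E, n1) = OR(0, 1) = 1
n3 = AND(n2, D) = AND(1, 1) = 1
n4 = AND(A, n3) = AND(1, 1) = 1
n5 = NOT(n4) = NOT 1 = 0
n6 = NOT(n5) = NOT 0 = 1
n7 = NOT(n6) = NOT 1 = 0
n8 = AND(n7, B) = AND(0, 1) = 0
So n7 = 0 and n8 = 0.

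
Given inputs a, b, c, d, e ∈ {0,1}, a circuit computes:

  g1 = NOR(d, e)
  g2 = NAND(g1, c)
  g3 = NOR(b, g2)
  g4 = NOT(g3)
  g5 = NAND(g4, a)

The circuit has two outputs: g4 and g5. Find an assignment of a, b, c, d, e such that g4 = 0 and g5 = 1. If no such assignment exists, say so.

a=1, b=0, c=1, d=0, e=0

Check with a=1, b=0, c=1, d=0, e=0:
g1 = NOR(d, e) = NOR(0, 0) = 1
g2 = NAND(g1, c) = NAND(1, 1) = 0
g3 = NOR(b, g2) = NOR(0, 0) = 1
g4 = NOT(g3) = NOT 1 = 0
g5 = NAND(g4, a) = NAND(0, 1) = 1
So g4 = 0 and g5 = 1.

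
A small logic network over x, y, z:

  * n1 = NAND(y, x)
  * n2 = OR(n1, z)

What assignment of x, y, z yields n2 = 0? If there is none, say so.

n2 = OR(n1, z) must be 0, so both n1 = 0 and z = 0.
n1 = NAND(y, x) must be 0, so both y = 1 and x = 1.
Check with x=1, y=1, z=0:
n1 = NAND(y, x) = NAND(1, 1) = 0
n2 = OR(n1, z) = OR(0, 0) = 0
So n2 = 0 as required.

x=1, y=1, z=0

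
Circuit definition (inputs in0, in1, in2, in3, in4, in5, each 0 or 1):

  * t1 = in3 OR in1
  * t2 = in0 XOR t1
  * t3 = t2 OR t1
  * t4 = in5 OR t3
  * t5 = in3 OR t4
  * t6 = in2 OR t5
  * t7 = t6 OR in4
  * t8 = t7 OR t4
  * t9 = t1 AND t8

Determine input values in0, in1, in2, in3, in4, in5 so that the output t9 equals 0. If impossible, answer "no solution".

Check with in0=1 in1=0 in2=1 in3=0 in4=1 in5=1:
t1 = in3 OR in1 = 0 OR 0 = 0
t2 = in0 XOR t1 = 1 XOR 0 = 1
t3 = t2 OR t1 = 1 OR 0 = 1
t4 = in5 OR t3 = 1 OR 1 = 1
t5 = in3 OR t4 = 0 OR 1 = 1
t6 = in2 OR t5 = 1 OR 1 = 1
t7 = t6 OR in4 = 1 OR 1 = 1
t8 = t7 OR t4 = 1 OR 1 = 1
t9 = t1 AND t8 = 0 AND 1 = 0
So t9 = 0 as required.

in0=1 in1=0 in2=1 in3=0 in4=1 in5=1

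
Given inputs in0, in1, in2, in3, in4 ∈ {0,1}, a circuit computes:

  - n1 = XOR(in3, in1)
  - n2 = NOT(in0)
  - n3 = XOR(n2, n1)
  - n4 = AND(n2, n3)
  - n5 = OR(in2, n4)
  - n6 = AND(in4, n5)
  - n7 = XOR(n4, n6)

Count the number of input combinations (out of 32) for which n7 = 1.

10

n7 = XOR(n4, n6) must be 1, so n4 and n6 differ.
Enumerating the 32 input combinations, 10 give n7 = 1 and 22 give n7 = 0.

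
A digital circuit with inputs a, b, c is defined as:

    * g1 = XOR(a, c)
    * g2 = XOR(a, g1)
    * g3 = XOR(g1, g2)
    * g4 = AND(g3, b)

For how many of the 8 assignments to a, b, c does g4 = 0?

6

g4 = AND(g3, b) must be 0, so at least one of g3, b is 0.
Satisfying assignments:
  a=0, b=0, c=0
  a=0, b=0, c=1
  a=0, b=1, c=0
  a=0, b=1, c=1
  a=1, b=0, c=0
  a=1, b=0, c=1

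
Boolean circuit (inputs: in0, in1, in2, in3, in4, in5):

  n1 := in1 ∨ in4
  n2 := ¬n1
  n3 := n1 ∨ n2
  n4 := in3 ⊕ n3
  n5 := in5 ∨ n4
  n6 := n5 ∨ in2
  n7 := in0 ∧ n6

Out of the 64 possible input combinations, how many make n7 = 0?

n7 = in0 ∧ n6 must be 0, so at least one of in0, n6 is 0.
Enumerating the 64 input combinations, 36 give n7 = 0 and 28 give n7 = 1.

36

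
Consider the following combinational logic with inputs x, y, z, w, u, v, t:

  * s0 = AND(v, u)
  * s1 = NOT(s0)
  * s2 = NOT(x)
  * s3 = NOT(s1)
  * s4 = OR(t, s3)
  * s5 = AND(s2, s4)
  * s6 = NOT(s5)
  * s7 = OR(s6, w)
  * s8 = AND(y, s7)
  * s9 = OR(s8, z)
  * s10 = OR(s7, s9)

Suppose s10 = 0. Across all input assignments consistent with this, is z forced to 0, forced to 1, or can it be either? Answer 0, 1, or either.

0

s10 = OR(s7, s9) must be 0, so both s7 = 0 and s9 = 0.
s7 = OR(s6, w) must be 0, so both s6 = 0 and w = 0.
s9 = OR(s8, z) must be 0, so both s8 = 0 and z = 0.
Every assignment with s10 = 0 has z = 0; there are 10 such assignment(s).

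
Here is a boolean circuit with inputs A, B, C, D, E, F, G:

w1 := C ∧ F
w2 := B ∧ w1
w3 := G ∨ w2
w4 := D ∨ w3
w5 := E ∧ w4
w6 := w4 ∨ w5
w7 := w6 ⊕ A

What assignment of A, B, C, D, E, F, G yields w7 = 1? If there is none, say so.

A=0, B=0, C=1, D=1, E=0, F=1, G=0

Check with A=0, B=0, C=1, D=1, E=0, F=1, G=0:
w1 = C ∧ F = 1 ∧ 1 = 1
w2 = B ∧ w1 = 0 ∧ 1 = 0
w3 = G ∨ w2 = 0 ∨ 0 = 0
w4 = D ∨ w3 = 1 ∨ 0 = 1
w5 = E ∧ w4 = 0 ∧ 1 = 0
w6 = w4 ∨ w5 = 1 ∨ 0 = 1
w7 = w6 ⊕ A = 1 ⊕ 0 = 1
So w7 = 1 as required.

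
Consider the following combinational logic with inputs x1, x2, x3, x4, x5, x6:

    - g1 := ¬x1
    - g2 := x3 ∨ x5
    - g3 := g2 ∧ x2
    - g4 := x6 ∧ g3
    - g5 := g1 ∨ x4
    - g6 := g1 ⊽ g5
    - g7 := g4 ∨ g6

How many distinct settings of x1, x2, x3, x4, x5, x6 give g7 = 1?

g7 = g4 ∨ g6 must be 1, so at least one of g4, g6 is 1.
Enumerating the 64 input combinations, 25 give g7 = 1 and 39 give g7 = 0.

25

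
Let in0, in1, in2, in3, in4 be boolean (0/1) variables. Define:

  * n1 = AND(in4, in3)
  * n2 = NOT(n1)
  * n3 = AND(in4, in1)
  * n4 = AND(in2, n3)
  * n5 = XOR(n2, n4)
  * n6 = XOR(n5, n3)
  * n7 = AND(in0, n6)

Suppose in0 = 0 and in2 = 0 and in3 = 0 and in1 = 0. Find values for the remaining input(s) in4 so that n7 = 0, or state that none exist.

Check with in0 = 0 and in2 = 0 and in3 = 0 and in1 = 0 and in4=0:
n1 = AND(in4, in3) = AND(0, 0) = 0
n2 = NOT(n1) = NOT 0 = 1
n3 = AND(in4, in1) = AND(0, 0) = 0
n4 = AND(in2, n3) = AND(0, 0) = 0
n5 = XOR(n2, n4) = XOR(1, 0) = 1
n6 = XOR(n5, n3) = XOR(1, 0) = 1
n7 = AND(in0, n6) = AND(0, 1) = 0
So n7 = 0.

in4=0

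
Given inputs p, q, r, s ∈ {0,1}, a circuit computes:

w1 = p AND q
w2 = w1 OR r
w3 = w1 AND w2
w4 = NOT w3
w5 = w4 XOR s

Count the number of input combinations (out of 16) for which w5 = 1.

w5 = w4 XOR s must be 1, so w4 and s differ.
Enumerating the 16 input combinations, 8 give w5 = 1 and 8 give w5 = 0.

8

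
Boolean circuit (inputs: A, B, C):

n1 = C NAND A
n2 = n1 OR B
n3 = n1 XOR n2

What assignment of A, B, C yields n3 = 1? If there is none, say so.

n3 = n1 XOR n2 must be 1, so n1 and n2 differ.
Check with A=1, B=1, C=1:
n1 = C NAND A = 1 NAND 1 = 0
n2 = n1 OR B = 0 OR 1 = 1
n3 = n1 XOR n2 = 0 XOR 1 = 1
So n3 = 1 as required.

A=1, B=1, C=1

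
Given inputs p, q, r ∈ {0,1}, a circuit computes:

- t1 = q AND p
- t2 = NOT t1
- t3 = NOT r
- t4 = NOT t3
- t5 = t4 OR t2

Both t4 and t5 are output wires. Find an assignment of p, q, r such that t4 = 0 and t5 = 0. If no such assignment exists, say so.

p=1, q=1, r=0

Check with p=1, q=1, r=0:
t1 = q AND p = 1 AND 1 = 1
t2 = NOT t1 = NOT 1 = 0
t3 = NOT r = NOT 0 = 1
t4 = NOT t3 = NOT 1 = 0
t5 = t4 OR t2 = 0 OR 0 = 0
So t4 = 0 and t5 = 0.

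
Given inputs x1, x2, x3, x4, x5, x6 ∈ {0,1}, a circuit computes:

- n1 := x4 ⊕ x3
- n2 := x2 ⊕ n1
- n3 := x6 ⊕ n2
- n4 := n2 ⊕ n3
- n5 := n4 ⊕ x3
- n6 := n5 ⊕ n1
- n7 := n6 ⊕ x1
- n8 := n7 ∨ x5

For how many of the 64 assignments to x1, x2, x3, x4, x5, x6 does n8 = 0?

16

n8 = n7 ∨ x5 must be 0, so both n7 = 0 and x5 = 0.
n7 = n6 ⊕ x1 must be 0, so n6 and x1 are equal.
Enumerating the 64 input combinations, 16 give n8 = 0 and 48 give n8 = 1.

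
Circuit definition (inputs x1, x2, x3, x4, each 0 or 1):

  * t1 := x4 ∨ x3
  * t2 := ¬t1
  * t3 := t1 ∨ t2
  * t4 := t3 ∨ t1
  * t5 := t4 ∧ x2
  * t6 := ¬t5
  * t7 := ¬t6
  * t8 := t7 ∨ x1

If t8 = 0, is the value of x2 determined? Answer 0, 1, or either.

t8 = t7 ∨ x1 must be 0, so both t7 = 0 and x1 = 0.
Every assignment with t8 = 0 has x2 = 0; there are 4 such assignment(s).
  x1=0, x2=0, x3=0, x4=0
  x1=0, x2=0, x3=0, x4=1
  x1=0, x2=0, x3=1, x4=0
  x1=0, x2=0, x3=1, x4=1

0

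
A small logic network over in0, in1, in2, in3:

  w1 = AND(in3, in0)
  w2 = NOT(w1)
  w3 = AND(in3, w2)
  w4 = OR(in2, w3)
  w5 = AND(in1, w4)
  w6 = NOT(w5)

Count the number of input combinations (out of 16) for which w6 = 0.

5

w6 = NOT(w5) must be 0, so w5 = 1.
w5 = AND(in1, w4) must be 1, so both in1 = 1 and w4 = 1.
Satisfying assignments:
  in0=0, in1=1, in2=0, in3=1
  in0=0, in1=1, in2=1, in3=0
  in0=0, in1=1, in2=1, in3=1
  in0=1, in1=1, in2=1, in3=0
  in0=1, in1=1, in2=1, in3=1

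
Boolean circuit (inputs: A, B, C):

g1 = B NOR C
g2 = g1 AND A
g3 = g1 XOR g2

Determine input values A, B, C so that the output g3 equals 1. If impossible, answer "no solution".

A=0, B=0, C=0

g3 = g1 XOR g2 must be 1, so g1 and g2 differ.
Check with A=0, B=0, C=0:
g1 = B NOR C = 0 NOR 0 = 1
g2 = g1 AND A = 1 AND 0 = 0
g3 = g1 XOR g2 = 1 XOR 0 = 1
So g3 = 1 as required.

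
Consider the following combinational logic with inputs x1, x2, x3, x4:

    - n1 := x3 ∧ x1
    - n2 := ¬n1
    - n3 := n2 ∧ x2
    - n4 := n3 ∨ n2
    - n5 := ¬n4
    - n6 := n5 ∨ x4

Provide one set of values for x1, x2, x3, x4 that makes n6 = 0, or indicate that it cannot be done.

Check with x1=0 x2=1 x3=1 x4=0:
n1 = x3 ∧ x1 = 1 ∧ 0 = 0
n2 = ¬n1 = ¬0 = 1
n3 = n2 ∧ x2 = 1 ∧ 1 = 1
n4 = n3 ∨ n2 = 1 ∨ 1 = 1
n5 = ¬n4 = ¬1 = 0
n6 = n5 ∨ x4 = 0 ∨ 0 = 0
So n6 = 0 as required.

x1=0 x2=1 x3=1 x4=0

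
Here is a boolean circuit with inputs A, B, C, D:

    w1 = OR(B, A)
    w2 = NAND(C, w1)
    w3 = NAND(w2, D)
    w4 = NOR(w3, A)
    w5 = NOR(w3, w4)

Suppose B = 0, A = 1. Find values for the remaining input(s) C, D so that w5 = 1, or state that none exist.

Check with B = 0, A = 1 and C=0, D=1:
w1 = OR(B, A) = OR(0, 1) = 1
w2 = NAND(C, w1) = NAND(0, 1) = 1
w3 = NAND(w2, D) = NAND(1, 1) = 0
w4 = NOR(w3, A) = NOR(0, 1) = 0
w5 = NOR(w3, w4) = NOR(0, 0) = 1
So w5 = 1.

C=0, D=1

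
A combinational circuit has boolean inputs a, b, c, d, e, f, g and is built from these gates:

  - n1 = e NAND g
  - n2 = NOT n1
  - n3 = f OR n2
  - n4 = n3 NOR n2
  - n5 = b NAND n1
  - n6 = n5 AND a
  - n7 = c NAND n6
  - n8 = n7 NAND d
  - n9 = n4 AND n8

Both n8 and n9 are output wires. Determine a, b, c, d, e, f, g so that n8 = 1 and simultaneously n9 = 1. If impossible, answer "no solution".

Check with a=1 b=0 c=1 d=0 e=0 f=0 g=0:
n1 = e NAND g = 0 NAND 0 = 1
n2 = NOT n1 = NOT 1 = 0
n3 = f OR n2 = 0 OR 0 = 0
n4 = n3 NOR n2 = 0 NOR 0 = 1
n5 = b NAND n1 = 0 NAND 1 = 1
n6 = n5 AND a = 1 AND 1 = 1
n7 = c NAND n6 = 1 NAND 1 = 0
n8 = n7 NAND d = 0 NAND 0 = 1
n9 = n4 AND n8 = 1 AND 1 = 1
So n8 = 1 and n9 = 1.

a=1 b=0 c=1 d=0 e=0 f=0 g=0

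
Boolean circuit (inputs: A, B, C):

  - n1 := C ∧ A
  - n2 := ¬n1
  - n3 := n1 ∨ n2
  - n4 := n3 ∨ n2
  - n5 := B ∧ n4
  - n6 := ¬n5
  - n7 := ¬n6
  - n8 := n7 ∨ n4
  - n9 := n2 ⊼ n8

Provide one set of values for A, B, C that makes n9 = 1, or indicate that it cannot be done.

A=1 B=0 C=1

n9 = n2 ⊼ n8 must be 1, so at least one of n2, n8 is 0.
Check with A=1 B=0 C=1:
n1 = C ∧ A = 1 ∧ 1 = 1
n2 = ¬n1 = ¬1 = 0
n3 = n1 ∨ n2 = 1 ∨ 0 = 1
n4 = n3 ∨ n2 = 1 ∨ 0 = 1
n5 = B ∧ n4 = 0 ∧ 1 = 0
n6 = ¬n5 = ¬0 = 1
n7 = ¬n6 = ¬1 = 0
n8 = n7 ∨ n4 = 0 ∨ 1 = 1
n9 = n2 ⊼ n8 = 0 ⊼ 1 = 1
So n9 = 1 as required.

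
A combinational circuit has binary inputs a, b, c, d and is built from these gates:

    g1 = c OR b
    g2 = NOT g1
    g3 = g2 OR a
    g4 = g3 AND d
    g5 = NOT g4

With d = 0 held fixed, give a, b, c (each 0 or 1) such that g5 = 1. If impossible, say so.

g5 = NOT g4 must be 1, so g4 = 0.
g4 = g3 AND d must be 0, so at least one of g3, d is 0.
Check with d = 0 and a=1, b=0, c=1:
g1 = c OR b = 1 OR 0 = 1
g2 = NOT g1 = NOT 1 = 0
g3 = g2 OR a = 0 OR 1 = 1
g4 = g3 AND d = 1 AND 0 = 0
g5 = NOT g4 = NOT 0 = 1
So g5 = 1.

a=1, b=0, c=1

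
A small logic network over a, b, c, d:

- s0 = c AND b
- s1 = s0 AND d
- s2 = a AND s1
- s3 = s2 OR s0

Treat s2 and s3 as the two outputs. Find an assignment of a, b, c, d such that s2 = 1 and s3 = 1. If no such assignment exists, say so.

a=1, b=1, c=1, d=1

Check with a=1, b=1, c=1, d=1:
s0 = c AND b = 1 AND 1 = 1
s1 = s0 AND d = 1 AND 1 = 1
s2 = a AND s1 = 1 AND 1 = 1
s3 = s2 OR s0 = 1 OR 1 = 1
So s2 = 1 and s3 = 1.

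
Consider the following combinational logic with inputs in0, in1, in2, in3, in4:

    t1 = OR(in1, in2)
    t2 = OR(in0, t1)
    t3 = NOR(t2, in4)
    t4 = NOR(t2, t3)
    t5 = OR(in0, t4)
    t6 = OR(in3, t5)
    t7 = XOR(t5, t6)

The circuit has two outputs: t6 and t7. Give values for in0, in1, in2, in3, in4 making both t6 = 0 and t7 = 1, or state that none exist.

Across all 32 input combinations, none give both t6 = 0 and t7 = 1.

no solution exists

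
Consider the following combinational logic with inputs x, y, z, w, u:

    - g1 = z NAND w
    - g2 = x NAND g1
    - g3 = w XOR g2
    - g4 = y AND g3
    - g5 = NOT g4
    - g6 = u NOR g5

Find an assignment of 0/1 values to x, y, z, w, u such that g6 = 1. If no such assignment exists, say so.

x=0, y=1, z=0, w=0, u=0

g6 = u NOR g5 must be 1, so both u = 0 and g5 = 0.
g5 = NOT g4 must be 0, so g4 = 1.
Check with x=0, y=1, z=0, w=0, u=0:
g1 = z NAND w = 0 NAND 0 = 1
g2 = x NAND g1 = 0 NAND 1 = 1
g3 = w XOR g2 = 0 XOR 1 = 1
g4 = y AND g3 = 1 AND 1 = 1
g5 = NOT g4 = NOT 1 = 0
g6 = u NOR g5 = 0 NOR 0 = 1
So g6 = 1 as required.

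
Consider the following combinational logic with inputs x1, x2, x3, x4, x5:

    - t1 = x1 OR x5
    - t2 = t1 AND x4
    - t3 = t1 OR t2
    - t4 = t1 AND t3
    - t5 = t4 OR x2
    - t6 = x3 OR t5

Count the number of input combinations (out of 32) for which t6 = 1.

t6 = x3 OR t5 must be 1, so at least one of x3, t5 is 1.
Enumerating the 32 input combinations, 30 give t6 = 1 and 2 give t6 = 0.

30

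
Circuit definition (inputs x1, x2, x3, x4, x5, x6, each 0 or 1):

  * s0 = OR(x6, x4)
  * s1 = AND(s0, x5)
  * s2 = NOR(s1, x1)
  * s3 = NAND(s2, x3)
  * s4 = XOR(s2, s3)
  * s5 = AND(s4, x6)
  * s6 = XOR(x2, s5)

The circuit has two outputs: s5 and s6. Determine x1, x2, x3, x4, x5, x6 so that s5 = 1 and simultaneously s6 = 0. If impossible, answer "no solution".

Check with x1=1, x2=1, x3=1, x4=0, x5=1, x6=1:
s0 = OR(x6, x4) = OR(1, 0) = 1
s1 = AND(s0, x5) = AND(1, 1) = 1
s2 = NOR(s1, x1) = NOR(1, 1) = 0
s3 = NAND(s2, x3) = NAND(0, 1) = 1
s4 = XOR(s2, s3) = XOR(0, 1) = 1
s5 = AND(s4, x6) = AND(1, 1) = 1
s6 = XOR(x2, s5) = XOR(1, 1) = 0
So s5 = 1 and s6 = 0.

x1=1, x2=1, x3=1, x4=0, x5=1, x6=1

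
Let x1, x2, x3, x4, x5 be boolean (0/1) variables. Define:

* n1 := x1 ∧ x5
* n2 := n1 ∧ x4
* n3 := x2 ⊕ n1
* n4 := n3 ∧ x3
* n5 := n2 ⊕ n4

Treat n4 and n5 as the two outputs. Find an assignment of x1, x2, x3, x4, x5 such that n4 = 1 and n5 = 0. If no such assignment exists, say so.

Check with x1=1, x2=0, x3=1, x4=1, x5=1:
n1 = x1 ∧ x5 = 1 ∧ 1 = 1
n2 = n1 ∧ x4 = 1 ∧ 1 = 1
n3 = x2 ⊕ n1 = 0 ⊕ 1 = 1
n4 = n3 ∧ x3 = 1 ∧ 1 = 1
n5 = n2 ⊕ n4 = 1 ⊕ 1 = 0
So n4 = 1 and n5 = 0.

x1=1, x2=0, x3=1, x4=1, x5=1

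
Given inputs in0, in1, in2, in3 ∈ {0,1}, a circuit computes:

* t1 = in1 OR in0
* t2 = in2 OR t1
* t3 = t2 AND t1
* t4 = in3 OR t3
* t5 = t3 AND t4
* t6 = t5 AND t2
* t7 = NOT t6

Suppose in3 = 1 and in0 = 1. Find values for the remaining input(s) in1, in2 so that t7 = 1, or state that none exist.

no solution exists

With in3 = 1 and in0 = 1 fixed, none of the 4 settings of in1, in2 give t7 = 1.
For example, with in1=1, in2=1:
t1 = in1 OR in0 = 1 OR 1 = 1
t2 = in2 OR t1 = 1 OR 1 = 1
t3 = t2 AND t1 = 1 AND 1 = 1
t4 = in3 OR t3 = 1 OR 1 = 1
t5 = t3 AND t4 = 1 AND 1 = 1
t6 = t5 AND t2 = 1 AND 1 = 1
t7 = NOT t6 = NOT 1 = 0
giving t7 = 0 ≠ 1.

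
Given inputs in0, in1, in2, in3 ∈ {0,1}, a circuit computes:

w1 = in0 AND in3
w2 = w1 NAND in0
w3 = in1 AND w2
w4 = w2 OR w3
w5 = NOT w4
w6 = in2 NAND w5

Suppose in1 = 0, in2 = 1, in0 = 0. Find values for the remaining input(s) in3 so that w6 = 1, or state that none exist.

Check with in1 = 0, in2 = 1, in0 = 0 and in3=1:
w1 = in0 AND in3 = 0 AND 1 = 0
w2 = w1 NAND in0 = 0 NAND 0 = 1
w3 = in1 AND w2 = 0 AND 1 = 0
w4 = w2 OR w3 = 1 OR 0 = 1
w5 = NOT w4 = NOT 1 = 0
w6 = in2 NAND w5 = 1 NAND 0 = 1
So w6 = 1.

in3=1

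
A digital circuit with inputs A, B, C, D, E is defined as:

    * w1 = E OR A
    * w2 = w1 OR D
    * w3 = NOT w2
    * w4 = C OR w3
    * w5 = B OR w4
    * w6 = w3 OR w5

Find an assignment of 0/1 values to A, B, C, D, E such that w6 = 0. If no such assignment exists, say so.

A=1, B=0, C=0, D=0, E=0

w6 = w3 OR w5 must be 0, so both w3 = 0 and w5 = 0.
w3 = NOT w2 must be 0, so w2 = 1.
w5 = B OR w4 must be 0, so both B = 0 and w4 = 0.
Check with A=1, B=0, C=0, D=0, E=0:
w1 = E OR A = 0 OR 1 = 1
w2 = w1 OR D = 1 OR 0 = 1
w3 = NOT w2 = NOT 1 = 0
w4 = C OR w3 = 0 OR 0 = 0
w5 = B OR w4 = 0 OR 0 = 0
w6 = w3 OR w5 = 0 OR 0 = 0
So w6 = 0 as required.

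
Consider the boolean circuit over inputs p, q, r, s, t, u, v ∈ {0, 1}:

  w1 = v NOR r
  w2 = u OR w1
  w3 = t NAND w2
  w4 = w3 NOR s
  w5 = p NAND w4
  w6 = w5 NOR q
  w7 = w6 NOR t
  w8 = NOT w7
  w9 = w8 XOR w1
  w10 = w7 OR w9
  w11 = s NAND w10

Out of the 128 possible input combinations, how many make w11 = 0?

w11 = s NAND w10 must be 0, so both s = 1 and w10 = 1.
w10 = w7 OR w9 must be 1, so at least one of w7, w9 is 1.
Enumerating the 128 input combinations, 56 give w11 = 0 and 72 give w11 = 1.

56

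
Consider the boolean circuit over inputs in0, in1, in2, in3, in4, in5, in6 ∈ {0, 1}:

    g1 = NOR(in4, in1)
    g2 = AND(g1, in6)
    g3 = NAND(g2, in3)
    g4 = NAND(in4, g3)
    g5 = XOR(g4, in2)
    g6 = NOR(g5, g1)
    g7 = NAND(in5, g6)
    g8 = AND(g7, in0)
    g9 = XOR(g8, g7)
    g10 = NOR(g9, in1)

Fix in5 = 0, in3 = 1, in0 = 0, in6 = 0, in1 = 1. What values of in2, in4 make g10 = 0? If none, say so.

in2=0 in4=1

g10 = NOR(g9, in1) must be 0, so at least one of g9, in1 is 1.
Check with in5 = 0, in3 = 1, in0 = 0, in6 = 0, in1 = 1 and in2=0, in4=1:
g1 = NOR(in4, in1) = NOR(1, 1) = 0
g2 = AND(g1, in6) = AND(0, 0) = 0
g3 = NAND(g2, in3) = NAND(0, 1) = 1
g4 = NAND(in4, g3) = NAND(1, 1) = 0
g5 = XOR(g4, in2) = XOR(0, 0) = 0
g6 = NOR(g5, g1) = NOR(0, 0) = 1
g7 = NAND(in5, g6) = NAND(0, 1) = 1
g8 = AND(g7, in0) = AND(1, 0) = 0
g9 = XOR(g8, g7) = XOR(0, 1) = 1
g10 = NOR(g9, in1) = NOR(1, 1) = 0
So g10 = 0.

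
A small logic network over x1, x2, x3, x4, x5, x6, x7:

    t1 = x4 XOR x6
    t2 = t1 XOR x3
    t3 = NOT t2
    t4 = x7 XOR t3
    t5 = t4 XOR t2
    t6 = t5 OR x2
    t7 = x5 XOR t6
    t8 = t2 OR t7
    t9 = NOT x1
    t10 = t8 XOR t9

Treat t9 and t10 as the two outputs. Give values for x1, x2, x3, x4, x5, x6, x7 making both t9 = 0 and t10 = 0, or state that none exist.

Check with x1=1 x2=1 x3=0 x4=0 x5=1 x6=0 x7=1:
t1 = x4 XOR x6 = 0 XOR 0 = 0
t2 = t1 XOR x3 = 0 XOR 0 = 0
t3 = NOT t2 = NOT 0 = 1
t4 = x7 XOR t3 = 1 XOR 1 = 0
t5 = t4 XOR t2 = 0 XOR 0 = 0
t6 = t5 OR x2 = 0 OR 1 = 1
t7 = x5 XOR t6 = 1 XOR 1 = 0
t8 = t2 OR t7 = 0 OR 0 = 0
t9 = NOT x1 = NOT 1 = 0
t10 = t8 XOR t9 = 0 XOR 0 = 0
So t9 = 0 and t10 = 0.

x1=1 x2=1 x3=0 x4=0 x5=1 x6=0 x7=1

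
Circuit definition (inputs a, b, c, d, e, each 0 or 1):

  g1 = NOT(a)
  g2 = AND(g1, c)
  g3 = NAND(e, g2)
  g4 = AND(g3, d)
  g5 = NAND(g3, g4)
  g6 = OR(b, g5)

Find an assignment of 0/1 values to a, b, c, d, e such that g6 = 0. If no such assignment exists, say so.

a=0 b=0 c=0 d=1 e=0

g6 = OR(b, g5) must be 0, so both b = 0 and g5 = 0.
g5 = NAND(g3, g4) must be 0, so both g3 = 1 and g4 = 1.
Check with a=0 b=0 c=0 d=1 e=0:
g1 = NOT(a) = NOT 0 = 1
g2 = AND(g1, c) = AND(1, 0) = 0
g3 = NAND(e, g2) = NAND(0, 0) = 1
g4 = AND(g3, d) = AND(1, 1) = 1
g5 = NAND(g3, g4) = NAND(1, 1) = 0
g6 = OR(b, g5) = OR(0, 0) = 0
So g6 = 0 as required.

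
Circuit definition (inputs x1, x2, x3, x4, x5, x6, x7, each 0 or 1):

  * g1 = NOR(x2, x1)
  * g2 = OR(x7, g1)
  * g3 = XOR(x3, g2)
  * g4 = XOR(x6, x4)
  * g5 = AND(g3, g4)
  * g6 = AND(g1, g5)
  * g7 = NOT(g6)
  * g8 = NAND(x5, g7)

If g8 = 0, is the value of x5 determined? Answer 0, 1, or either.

g8 = NAND(x5, g7) must be 0, so both x5 = 1 and g7 = 1.
Every assignment with g8 = 0 has x5 = 1; there are 60 such assignment(s).

1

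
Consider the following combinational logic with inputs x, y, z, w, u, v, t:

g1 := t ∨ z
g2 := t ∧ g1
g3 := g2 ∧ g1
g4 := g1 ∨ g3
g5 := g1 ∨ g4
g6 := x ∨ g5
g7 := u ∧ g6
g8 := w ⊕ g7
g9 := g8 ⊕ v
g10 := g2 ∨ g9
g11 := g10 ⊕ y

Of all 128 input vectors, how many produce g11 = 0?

64

g11 = g10 ⊕ y must be 0, so g10 and y are equal.
Enumerating the 128 input combinations, 64 give g11 = 0 and 64 give g11 = 1.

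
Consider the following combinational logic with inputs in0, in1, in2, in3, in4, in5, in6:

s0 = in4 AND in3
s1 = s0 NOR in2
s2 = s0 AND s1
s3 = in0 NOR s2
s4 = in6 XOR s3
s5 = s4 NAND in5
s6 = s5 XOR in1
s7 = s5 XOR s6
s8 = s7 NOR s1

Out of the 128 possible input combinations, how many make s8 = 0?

s8 = s7 NOR s1 must be 0, so at least one of s7, s1 is 1.
Enumerating the 128 input combinations, 88 give s8 = 0 and 40 give s8 = 1.

88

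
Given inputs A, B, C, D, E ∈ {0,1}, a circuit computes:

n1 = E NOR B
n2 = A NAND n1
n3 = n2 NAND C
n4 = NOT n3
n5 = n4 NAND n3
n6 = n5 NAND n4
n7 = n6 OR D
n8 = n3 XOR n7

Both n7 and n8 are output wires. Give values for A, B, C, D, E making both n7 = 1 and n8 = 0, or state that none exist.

A=0, B=1, C=0, D=1, E=1

Check with A=0, B=1, C=0, D=1, E=1:
n1 = E NOR B = 1 NOR 1 = 0
n2 = A NAND n1 = 0 NAND 0 = 1
n3 = n2 NAND C = 1 NAND 0 = 1
n4 = NOT n3 = NOT 1 = 0
n5 = n4 NAND n3 = 0 NAND 1 = 1
n6 = n5 NAND n4 = 1 NAND 0 = 1
n7 = n6 OR D = 1 OR 1 = 1
n8 = n3 XOR n7 = 1 XOR 1 = 0
So n7 = 1 and n8 = 0.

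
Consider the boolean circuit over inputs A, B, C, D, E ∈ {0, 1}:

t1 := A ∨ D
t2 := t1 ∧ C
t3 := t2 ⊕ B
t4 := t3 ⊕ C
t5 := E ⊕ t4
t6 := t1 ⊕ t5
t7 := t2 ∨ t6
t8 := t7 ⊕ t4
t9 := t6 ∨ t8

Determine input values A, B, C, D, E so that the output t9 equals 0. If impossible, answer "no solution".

A=1 B=0 C=0 D=0 E=1

t9 = t6 ∨ t8 must be 0, so both t6 = 0 and t8 = 0.
Check with A=1 B=0 C=0 D=0 E=1:
t1 = A ∨ D = 1 ∨ 0 = 1
t2 = t1 ∧ C = 1 ∧ 0 = 0
t3 = t2 ⊕ B = 0 ⊕ 0 = 0
t4 = t3 ⊕ C = 0 ⊕ 0 = 0
t5 = E ⊕ t4 = 1 ⊕ 0 = 1
t6 = t1 ⊕ t5 = 1 ⊕ 1 = 0
t7 = t2 ∨ t6 = 0 ∨ 0 = 0
t8 = t7 ⊕ t4 = 0 ⊕ 0 = 0
t9 = t6 ∨ t8 = 0 ∨ 0 = 0
So t9 = 0 as required.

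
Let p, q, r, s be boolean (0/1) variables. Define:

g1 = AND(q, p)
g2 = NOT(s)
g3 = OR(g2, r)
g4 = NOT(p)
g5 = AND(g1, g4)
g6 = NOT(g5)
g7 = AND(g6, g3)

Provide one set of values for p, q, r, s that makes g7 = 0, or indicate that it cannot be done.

p=1, q=1, r=0, s=1

g7 = AND(g6, g3) must be 0, so at least one of g6, g3 is 0.
Check with p=1, q=1, r=0, s=1:
g1 = AND(q, p) = AND(1, 1) = 1
g2 = NOT(s) = NOT 1 = 0
g3 = OR(g2, r) = OR(0, 0) = 0
g4 = NOT(p) = NOT 1 = 0
g5 = AND(g1, g4) = AND(1, 0) = 0
g6 = NOT(g5) = NOT 0 = 1
g7 = AND(g6, g3) = AND(1, 0) = 0
So g7 = 0 as required.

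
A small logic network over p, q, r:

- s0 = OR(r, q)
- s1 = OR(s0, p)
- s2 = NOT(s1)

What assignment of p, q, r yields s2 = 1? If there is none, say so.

s2 = NOT(s1) must be 1, so s1 = 0.
Check with p=0, q=0, r=0:
s0 = OR(r, q) = OR(0, 0) = 0
s1 = OR(s0, p) = OR(0, 0) = 0
s2 = NOT(s1) = NOT 0 = 1
So s2 = 1 as required.

p=0, q=0, r=0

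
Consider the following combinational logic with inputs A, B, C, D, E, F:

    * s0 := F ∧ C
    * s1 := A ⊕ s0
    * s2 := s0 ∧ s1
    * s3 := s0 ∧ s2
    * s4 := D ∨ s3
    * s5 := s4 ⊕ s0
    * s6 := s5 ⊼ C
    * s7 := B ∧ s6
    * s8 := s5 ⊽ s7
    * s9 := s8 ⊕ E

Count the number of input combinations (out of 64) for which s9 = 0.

s9 = s8 ⊕ E must be 0, so s8 and E are equal.
Enumerating the 64 input combinations, 32 give s9 = 0 and 32 give s9 = 1.

32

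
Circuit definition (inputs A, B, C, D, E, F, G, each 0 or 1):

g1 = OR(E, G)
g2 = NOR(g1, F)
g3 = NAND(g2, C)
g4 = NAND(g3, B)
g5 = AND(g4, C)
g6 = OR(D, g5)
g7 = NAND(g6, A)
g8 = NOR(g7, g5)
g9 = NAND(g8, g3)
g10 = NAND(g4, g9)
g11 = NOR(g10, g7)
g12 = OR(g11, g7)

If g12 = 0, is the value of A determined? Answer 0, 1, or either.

1

g12 = OR(g11, g7) must be 0, so both g11 = 0 and g7 = 0.
g11 = NOR(g10, g7) must be 0, so at least one of g10, g7 is 1.
g7 = NAND(g6, A) must be 0, so both g6 = 1 and A = 1.
Every assignment with g12 = 0 has A = 1; there are 23 such assignment(s).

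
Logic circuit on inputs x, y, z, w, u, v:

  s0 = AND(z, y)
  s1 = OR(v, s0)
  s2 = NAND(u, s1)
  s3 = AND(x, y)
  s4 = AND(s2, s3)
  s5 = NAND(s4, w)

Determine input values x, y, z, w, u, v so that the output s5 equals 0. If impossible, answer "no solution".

Check with x=1, y=1, z=1, w=1, u=0, v=1:
s0 = AND(z, y) = AND(1, 1) = 1
s1 = OR(v, s0) = OR(1, 1) = 1
s2 = NAND(u, s1) = NAND(0, 1) = 1
s3 = AND(x, y) = AND(1, 1) = 1
s4 = AND(s2, s3) = AND(1, 1) = 1
s5 = NAND(s4, w) = NAND(1, 1) = 0
So s5 = 0 as required.

x=1, y=1, z=1, w=1, u=0, v=1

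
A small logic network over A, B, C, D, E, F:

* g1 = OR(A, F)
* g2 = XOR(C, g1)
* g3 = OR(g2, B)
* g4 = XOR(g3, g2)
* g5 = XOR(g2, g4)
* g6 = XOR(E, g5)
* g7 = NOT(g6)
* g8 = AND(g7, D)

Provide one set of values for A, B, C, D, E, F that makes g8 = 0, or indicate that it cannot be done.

A=0, B=1, C=1, D=0, E=1, F=0

Check with A=0, B=1, C=1, D=0, E=1, F=0:
g1 = OR(A, F) = OR(0, 0) = 0
g2 = XOR(C, g1) = XOR(1, 0) = 1
g3 = OR(g2, B) = OR(1, 1) = 1
g4 = XOR(g3, g2) = XOR(1, 1) = 0
g5 = XOR(g2, g4) = XOR(1, 0) = 1
g6 = XOR(E, g5) = XOR(1, 1) = 0
g7 = NOT(g6) = NOT 0 = 1
g8 = AND(g7, D) = AND(1, 0) = 0
So g8 = 0 as required.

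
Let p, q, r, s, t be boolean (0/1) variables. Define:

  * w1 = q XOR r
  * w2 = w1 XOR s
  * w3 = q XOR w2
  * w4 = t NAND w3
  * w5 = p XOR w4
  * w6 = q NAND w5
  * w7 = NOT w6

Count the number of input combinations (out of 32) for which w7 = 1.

w7 = NOT w6 must be 1, so w6 = 0.
Enumerating the 32 input combinations, 8 give w7 = 1 and 24 give w7 = 0.

8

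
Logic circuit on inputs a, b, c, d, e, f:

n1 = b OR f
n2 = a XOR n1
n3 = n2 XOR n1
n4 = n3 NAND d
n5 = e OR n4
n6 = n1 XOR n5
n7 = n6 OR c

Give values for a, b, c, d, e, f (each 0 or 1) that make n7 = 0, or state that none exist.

a=0, b=1, c=0, d=0, e=0, f=0

n7 = n6 OR c must be 0, so both n6 = 0 and c = 0.
Check with a=0, b=1, c=0, d=0, e=0, f=0:
n1 = b OR f = 1 OR 0 = 1
n2 = a XOR n1 = 0 XOR 1 = 1
n3 = n2 XOR n1 = 1 XOR 1 = 0
n4 = n3 NAND d = 0 NAND 0 = 1
n5 = e OR n4 = 0 OR 1 = 1
n6 = n1 XOR n5 = 1 XOR 1 = 0
n7 = n6 OR c = 0 OR 0 = 0
So n7 = 0 as required.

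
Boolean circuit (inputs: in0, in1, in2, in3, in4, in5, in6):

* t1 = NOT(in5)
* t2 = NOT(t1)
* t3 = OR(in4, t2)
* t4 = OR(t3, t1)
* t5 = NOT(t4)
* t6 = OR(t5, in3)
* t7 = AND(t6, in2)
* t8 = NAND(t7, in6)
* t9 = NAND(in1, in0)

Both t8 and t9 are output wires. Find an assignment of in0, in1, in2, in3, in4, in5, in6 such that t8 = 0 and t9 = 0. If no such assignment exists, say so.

Check with in0=1 in1=1 in2=1 in3=1 in4=0 in5=0 in6=1:
t1 = NOT(in5) = NOT 0 = 1
t2 = NOT(t1) = NOT 1 = 0
t3 = OR(in4, t2) = OR(0, 0) = 0
t4 = OR(t3, t1) = OR(0, 1) = 1
t5 = NOT(t4) = NOT 1 = 0
t6 = OR(t5, in3) = OR(0, 1) = 1
t7 = AND(t6, in2) = AND(1, 1) = 1
t8 = NAND(t7, in6) = NAND(1, 1) = 0
t9 = NAND(in1, in0) = NAND(1, 1) = 0
So t8 = 0 and t9 = 0.

in0=1 in1=1 in2=1 in3=1 in4=0 in5=0 in6=1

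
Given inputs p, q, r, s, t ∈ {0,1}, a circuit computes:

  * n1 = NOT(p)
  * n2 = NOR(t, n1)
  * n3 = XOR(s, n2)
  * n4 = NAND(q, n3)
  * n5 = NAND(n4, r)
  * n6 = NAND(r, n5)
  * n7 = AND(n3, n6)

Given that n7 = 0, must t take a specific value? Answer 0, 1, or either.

either

Both values of t occur among assignments with n7 = 0:
  t=0: p=0, q=0, r=0, s=0, t=0
  t=1: p=0, q=0, r=0, s=0, t=1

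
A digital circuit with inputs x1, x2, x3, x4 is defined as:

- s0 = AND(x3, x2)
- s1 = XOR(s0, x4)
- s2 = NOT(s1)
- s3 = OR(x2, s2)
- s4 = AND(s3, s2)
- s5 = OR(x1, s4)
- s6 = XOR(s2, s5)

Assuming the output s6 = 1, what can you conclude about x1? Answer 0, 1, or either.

1

s6 = XOR(s2, s5) must be 1, so s2 and s5 differ.
Every assignment with s6 = 1 has x1 = 1; there are 4 such assignment(s).
  x1=1, x2=0, x3=0, x4=1
  x1=1, x2=0, x3=1, x4=1
  x1=1, x2=1, x3=0, x4=1
  x1=1, x2=1, x3=1, x4=0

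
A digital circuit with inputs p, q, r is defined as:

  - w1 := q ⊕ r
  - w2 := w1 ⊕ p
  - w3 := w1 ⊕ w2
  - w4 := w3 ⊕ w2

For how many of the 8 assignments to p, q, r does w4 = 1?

4

w4 = w3 ⊕ w2 must be 1, so w3 and w2 differ.
Satisfying assignments:
  p=0, q=0, r=1
  p=0, q=1, r=0
  p=1, q=0, r=1
  p=1, q=1, r=0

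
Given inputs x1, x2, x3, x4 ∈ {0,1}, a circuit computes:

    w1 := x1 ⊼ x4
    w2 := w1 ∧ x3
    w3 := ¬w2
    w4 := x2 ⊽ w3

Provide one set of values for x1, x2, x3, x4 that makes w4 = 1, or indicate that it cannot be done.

x1=0, x2=0, x3=1, x4=1

w4 = x2 ⊽ w3 must be 1, so both x2 = 0 and w3 = 0.
Check with x1=0, x2=0, x3=1, x4=1:
w1 = x1 ⊼ x4 = 0 ⊼ 1 = 1
w2 = w1 ∧ x3 = 1 ∧ 1 = 1
w3 = ¬w2 = ¬1 = 0
w4 = x2 ⊽ w3 = 0 ⊽ 0 = 1
So w4 = 1 as required.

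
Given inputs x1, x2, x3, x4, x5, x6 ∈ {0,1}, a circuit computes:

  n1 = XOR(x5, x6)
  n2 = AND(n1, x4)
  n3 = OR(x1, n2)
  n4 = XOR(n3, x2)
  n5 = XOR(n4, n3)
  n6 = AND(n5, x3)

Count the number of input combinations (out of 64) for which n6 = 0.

n6 = AND(n5, x3) must be 0, so at least one of n5, x3 is 0.
Enumerating the 64 input combinations, 48 give n6 = 0 and 16 give n6 = 1.

48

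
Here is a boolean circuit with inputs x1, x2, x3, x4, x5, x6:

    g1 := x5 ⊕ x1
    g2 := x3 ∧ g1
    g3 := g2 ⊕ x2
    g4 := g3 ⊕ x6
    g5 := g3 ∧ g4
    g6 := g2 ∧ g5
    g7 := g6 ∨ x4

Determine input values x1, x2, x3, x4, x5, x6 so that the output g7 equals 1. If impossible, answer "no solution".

x1=0, x2=1, x3=1, x4=1, x5=1, x6=1

g7 = g6 ∨ x4 must be 1, so at least one of g6, x4 is 1.
Check with x1=0, x2=1, x3=1, x4=1, x5=1, x6=1:
g1 = x5 ⊕ x1 = 1 ⊕ 0 = 1
g2 = x3 ∧ g1 = 1 ∧ 1 = 1
g3 = g2 ⊕ x2 = 1 ⊕ 1 = 0
g4 = g3 ⊕ x6 = 0 ⊕ 1 = 1
g5 = g3 ∧ g4 = 0 ∧ 1 = 0
g6 = g2 ∧ g5 = 1 ∧ 0 = 0
g7 = g6 ∨ x4 = 0 ∨ 1 = 1
So g7 = 1 as required.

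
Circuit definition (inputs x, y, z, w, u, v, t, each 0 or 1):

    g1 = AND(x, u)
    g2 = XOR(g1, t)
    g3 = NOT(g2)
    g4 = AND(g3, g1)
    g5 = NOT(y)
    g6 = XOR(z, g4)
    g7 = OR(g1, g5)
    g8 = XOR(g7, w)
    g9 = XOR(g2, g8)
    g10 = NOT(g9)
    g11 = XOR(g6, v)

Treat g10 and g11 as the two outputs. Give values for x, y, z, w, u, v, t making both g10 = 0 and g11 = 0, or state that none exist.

Check with x=1, y=0, z=0, w=0, u=0, v=0, t=0:
g1 = AND(x, u) = AND(1, 0) = 0
g2 = XOR(g1, t) = XOR(0, 0) = 0
g3 = NOT(g2) = NOT 0 = 1
g4 = AND(g3, g1) = AND(1, 0) = 0
g5 = NOT(y) = NOT 0 = 1
g6 = XOR(z, g4) = XOR(0, 0) = 0
g7 = OR(g1, g5) = OR(0, 1) = 1
g8 = XOR(g7, w) = XOR(1, 0) = 1
g9 = XOR(g2, g8) = XOR(0, 1) = 1
g10 = NOT(g9) = NOT 1 = 0
g11 = XOR(g6, v) = XOR(0, 0) = 0
So g10 = 0 and g11 = 0.

x=1, y=0, z=0, w=0, u=0, v=0, t=0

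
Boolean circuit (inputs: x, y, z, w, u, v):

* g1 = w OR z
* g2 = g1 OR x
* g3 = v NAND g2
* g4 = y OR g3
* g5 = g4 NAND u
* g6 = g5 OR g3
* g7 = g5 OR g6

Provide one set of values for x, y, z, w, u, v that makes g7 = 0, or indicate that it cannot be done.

g7 = g5 OR g6 must be 0, so both g5 = 0 and g6 = 0.
Check with x=0, y=1, z=0, w=1, u=1, v=1:
g1 = w OR z = 1 OR 0 = 1
g2 = g1 OR x = 1 OR 0 = 1
g3 = v NAND g2 = 1 NAND 1 = 0
g4 = y OR g3 = 1 OR 0 = 1
g5 = g4 NAND u = 1 NAND 1 = 0
g6 = g5 OR g3 = 0 OR 0 = 0
g7 = g5 OR g6 = 0 OR 0 = 0
So g7 = 0 as required.

x=0, y=1, z=0, w=1, u=1, v=1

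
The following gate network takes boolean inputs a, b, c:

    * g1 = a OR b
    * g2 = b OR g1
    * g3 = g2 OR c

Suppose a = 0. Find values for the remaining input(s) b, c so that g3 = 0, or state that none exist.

g3 = g2 OR c must be 0, so both g2 = 0 and c = 0.
Check with a = 0 and b=0, c=0:
g1 = a OR b = 0 OR 0 = 0
g2 = b OR g1 = 0 OR 0 = 0
g3 = g2 OR c = 0 OR 0 = 0
So g3 = 0.

b=0 c=0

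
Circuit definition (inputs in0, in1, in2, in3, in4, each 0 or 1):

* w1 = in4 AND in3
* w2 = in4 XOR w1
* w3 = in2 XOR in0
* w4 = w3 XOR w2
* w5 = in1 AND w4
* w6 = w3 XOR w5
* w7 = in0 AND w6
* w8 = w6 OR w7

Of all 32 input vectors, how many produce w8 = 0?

w8 = w6 OR w7 must be 0, so both w6 = 0 and w7 = 0.
Enumerating the 32 input combinations, 20 give w8 = 0 and 12 give w8 = 1.

20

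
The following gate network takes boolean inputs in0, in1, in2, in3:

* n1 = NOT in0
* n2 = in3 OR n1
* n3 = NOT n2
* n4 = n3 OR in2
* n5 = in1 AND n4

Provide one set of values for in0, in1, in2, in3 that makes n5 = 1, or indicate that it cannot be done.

in0=0, in1=1, in2=1, in3=1

n5 = in1 AND n4 must be 1, so both in1 = 1 and n4 = 1.
n4 = n3 OR in2 must be 1, so at least one of n3, in2 is 1.
Check with in0=0, in1=1, in2=1, in3=1:
n1 = NOT in0 = NOT 0 = 1
n2 = in3 OR n1 = 1 OR 1 = 1
n3 = NOT n2 = NOT 1 = 0
n4 = n3 OR in2 = 0 OR 1 = 1
n5 = in1 AND n4 = 1 AND 1 = 1
So n5 = 1 as required.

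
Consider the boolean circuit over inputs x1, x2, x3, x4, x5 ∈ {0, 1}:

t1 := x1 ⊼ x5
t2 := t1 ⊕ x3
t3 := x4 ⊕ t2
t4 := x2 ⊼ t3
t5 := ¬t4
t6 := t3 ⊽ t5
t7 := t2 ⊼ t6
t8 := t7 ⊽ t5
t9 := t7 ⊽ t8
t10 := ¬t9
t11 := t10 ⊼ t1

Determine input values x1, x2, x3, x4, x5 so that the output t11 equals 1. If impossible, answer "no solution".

x1=1, x2=0, x3=0, x4=1, x5=1

t11 = t10 ⊼ t1 must be 1, so at least one of t10, t1 is 0.
Check with x1=1, x2=0, x3=0, x4=1, x5=1:
t1 = x1 ⊼ x5 = 1 ⊼ 1 = 0
t2 = t1 ⊕ x3 = 0 ⊕ 0 = 0
t3 = x4 ⊕ t2 = 1 ⊕ 0 = 1
t4 = x2 ⊼ t3 = 0 ⊼ 1 = 1
t5 = ¬t4 = ¬1 = 0
t6 = t3 ⊽ t5 = 1 ⊽ 0 = 0
t7 = t2 ⊼ t6 = 0 ⊼ 0 = 1
t8 = t7 ⊽ t5 = 1 ⊽ 0 = 0
t9 = t7 ⊽ t8 = 1 ⊽ 0 = 0
t10 = ¬t9 = ¬0 = 1
t11 = t10 ⊼ t1 = 1 ⊼ 0 = 1
So t11 = 1 as required.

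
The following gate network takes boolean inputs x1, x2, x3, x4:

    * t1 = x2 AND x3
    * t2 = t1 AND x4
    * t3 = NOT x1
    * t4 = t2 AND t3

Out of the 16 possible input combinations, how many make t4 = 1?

1

t4 = t2 AND t3 must be 1, so both t2 = 1 and t3 = 1.
t2 = t1 AND x4 must be 1, so both t1 = 1 and x4 = 1.
t3 = NOT x1 must be 1, so x1 = 0.
Satisfying assignments:
  x1=0, x2=1, x3=1, x4=1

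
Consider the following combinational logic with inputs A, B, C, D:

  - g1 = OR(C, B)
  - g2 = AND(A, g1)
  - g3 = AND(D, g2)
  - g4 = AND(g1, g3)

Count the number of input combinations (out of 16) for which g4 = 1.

3

g4 = AND(g1, g3) must be 1, so both g1 = 1 and g3 = 1.
g1 = OR(C, B) must be 1, so at least one of C, B is 1.
g3 = AND(D, g2) must be 1, so both D = 1 and g2 = 1.
Enumerating the 16 input combinations, 3 give g4 = 1 and 13 give g4 = 0.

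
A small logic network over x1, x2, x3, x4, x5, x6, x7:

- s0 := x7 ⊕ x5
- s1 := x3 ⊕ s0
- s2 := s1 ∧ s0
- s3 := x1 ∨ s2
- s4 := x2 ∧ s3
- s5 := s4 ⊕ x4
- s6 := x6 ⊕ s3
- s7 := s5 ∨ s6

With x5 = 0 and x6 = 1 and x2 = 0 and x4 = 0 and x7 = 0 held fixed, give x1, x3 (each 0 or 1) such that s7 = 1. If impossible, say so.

s7 = s5 ∨ s6 must be 1, so at least one of s5, s6 is 1.
Check with x5 = 0 and x6 = 1 and x2 = 0 and x4 = 0 and x7 = 0 and x1=0, x3=0:
s0 = x7 ⊕ x5 = 0 ⊕ 0 = 0
s1 = x3 ⊕ s0 = 0 ⊕ 0 = 0
s2 = s1 ∧ s0 = 0 ∧ 0 = 0
s3 = x1 ∨ s2 = 0 ∨ 0 = 0
s4 = x2 ∧ s3 = 0 ∧ 0 = 0
s5 = s4 ⊕ x4 = 0 ⊕ 0 = 0
s6 = x6 ⊕ s3 = 1 ⊕ 0 = 1
s7 = s5 ∨ s6 = 0 ∨ 1 = 1
So s7 = 1.

x1=0, x3=0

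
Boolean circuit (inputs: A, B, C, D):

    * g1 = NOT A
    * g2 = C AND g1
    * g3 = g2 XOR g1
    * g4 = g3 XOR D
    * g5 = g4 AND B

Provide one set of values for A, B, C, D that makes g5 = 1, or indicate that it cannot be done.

A=1 B=1 C=1 D=1

Check with A=1 B=1 C=1 D=1:
g1 = NOT A = NOT 1 = 0
g2 = C AND g1 = 1 AND 0 = 0
g3 = g2 XOR g1 = 0 XOR 0 = 0
g4 = g3 XOR D = 0 XOR 1 = 1
g5 = g4 AND B = 1 AND 1 = 1
So g5 = 1 as required.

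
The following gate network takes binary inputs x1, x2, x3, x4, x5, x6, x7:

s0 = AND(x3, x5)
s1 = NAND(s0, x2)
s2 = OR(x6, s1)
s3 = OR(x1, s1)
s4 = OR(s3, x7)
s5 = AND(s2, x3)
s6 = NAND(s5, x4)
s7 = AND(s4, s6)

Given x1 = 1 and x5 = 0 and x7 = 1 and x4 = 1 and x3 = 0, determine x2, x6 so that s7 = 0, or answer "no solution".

With x1 = 1 and x5 = 0 and x7 = 1 and x4 = 1 and x3 = 0 fixed, none of the 4 settings of x2, x6 give s7 = 0.
For example, with x2=0, x6=0:
s0 = AND(x3, x5) = AND(0, 0) = 0
s1 = NAND(s0, x2) = NAND(0, 0) = 1
s2 = OR(x6, s1) = OR(0, 1) = 1
s3 = OR(x1, s1) = OR(1, 1) = 1
s4 = OR(s3, x7) = OR(1, 1) = 1
s5 = AND(s2, x3) = AND(1, 0) = 0
s6 = NAND(s5, x4) = NAND(0, 1) = 1
s7 = AND(s4, s6) = AND(1, 1) = 1
giving s7 = 1 ≠ 0.

no solution exists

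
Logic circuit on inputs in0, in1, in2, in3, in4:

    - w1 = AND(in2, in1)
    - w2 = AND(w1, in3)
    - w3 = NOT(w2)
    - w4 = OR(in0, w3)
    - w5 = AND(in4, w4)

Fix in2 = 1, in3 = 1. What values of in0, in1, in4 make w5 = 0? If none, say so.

Check with in2 = 1, in3 = 1 and in0=1, in1=1, in4=0:
w1 = AND(in2, in1) = AND(1, 1) = 1
w2 = AND(w1, in3) = AND(1, 1) = 1
w3 = NOT(w2) = NOT 1 = 0
w4 = OR(in0, w3) = OR(1, 0) = 1
w5 = AND(in4, w4) = AND(0, 1) = 0
So w5 = 0.

in0=1, in1=1, in4=0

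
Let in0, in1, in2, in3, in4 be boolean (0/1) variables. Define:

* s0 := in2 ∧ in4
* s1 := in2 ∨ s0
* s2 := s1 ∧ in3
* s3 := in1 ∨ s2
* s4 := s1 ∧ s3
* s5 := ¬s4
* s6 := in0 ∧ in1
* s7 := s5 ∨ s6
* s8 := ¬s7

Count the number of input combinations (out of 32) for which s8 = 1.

s8 = ¬s7 must be 1, so s7 = 0.
s7 = s5 ∨ s6 must be 0, so both s5 = 0 and s6 = 0.
Enumerating the 32 input combinations, 8 give s8 = 1 and 24 give s8 = 0.

8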